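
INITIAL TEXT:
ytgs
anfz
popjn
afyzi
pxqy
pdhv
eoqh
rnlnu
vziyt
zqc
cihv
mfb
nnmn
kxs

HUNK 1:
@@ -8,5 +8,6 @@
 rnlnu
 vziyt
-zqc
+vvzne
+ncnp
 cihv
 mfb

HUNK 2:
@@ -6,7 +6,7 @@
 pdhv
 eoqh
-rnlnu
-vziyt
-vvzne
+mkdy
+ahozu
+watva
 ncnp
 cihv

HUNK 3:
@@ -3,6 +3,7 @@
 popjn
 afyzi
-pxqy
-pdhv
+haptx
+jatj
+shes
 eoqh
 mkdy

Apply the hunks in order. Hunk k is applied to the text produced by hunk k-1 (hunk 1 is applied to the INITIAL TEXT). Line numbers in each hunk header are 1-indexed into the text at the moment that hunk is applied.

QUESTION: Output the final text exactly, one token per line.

Answer: ytgs
anfz
popjn
afyzi
haptx
jatj
shes
eoqh
mkdy
ahozu
watva
ncnp
cihv
mfb
nnmn
kxs

Derivation:
Hunk 1: at line 8 remove [zqc] add [vvzne,ncnp] -> 15 lines: ytgs anfz popjn afyzi pxqy pdhv eoqh rnlnu vziyt vvzne ncnp cihv mfb nnmn kxs
Hunk 2: at line 6 remove [rnlnu,vziyt,vvzne] add [mkdy,ahozu,watva] -> 15 lines: ytgs anfz popjn afyzi pxqy pdhv eoqh mkdy ahozu watva ncnp cihv mfb nnmn kxs
Hunk 3: at line 3 remove [pxqy,pdhv] add [haptx,jatj,shes] -> 16 lines: ytgs anfz popjn afyzi haptx jatj shes eoqh mkdy ahozu watva ncnp cihv mfb nnmn kxs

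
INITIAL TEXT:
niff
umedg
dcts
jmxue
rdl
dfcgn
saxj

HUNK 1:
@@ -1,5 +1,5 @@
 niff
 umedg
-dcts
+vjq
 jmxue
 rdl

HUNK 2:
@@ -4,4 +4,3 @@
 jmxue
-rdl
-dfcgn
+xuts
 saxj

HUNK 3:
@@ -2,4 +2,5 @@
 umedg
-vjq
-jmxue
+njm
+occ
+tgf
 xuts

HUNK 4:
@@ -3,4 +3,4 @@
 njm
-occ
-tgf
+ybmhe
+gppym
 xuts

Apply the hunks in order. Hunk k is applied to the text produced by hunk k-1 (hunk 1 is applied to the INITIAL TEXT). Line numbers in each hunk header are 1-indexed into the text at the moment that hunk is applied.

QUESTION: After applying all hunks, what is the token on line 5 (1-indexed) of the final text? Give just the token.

Answer: gppym

Derivation:
Hunk 1: at line 1 remove [dcts] add [vjq] -> 7 lines: niff umedg vjq jmxue rdl dfcgn saxj
Hunk 2: at line 4 remove [rdl,dfcgn] add [xuts] -> 6 lines: niff umedg vjq jmxue xuts saxj
Hunk 3: at line 2 remove [vjq,jmxue] add [njm,occ,tgf] -> 7 lines: niff umedg njm occ tgf xuts saxj
Hunk 4: at line 3 remove [occ,tgf] add [ybmhe,gppym] -> 7 lines: niff umedg njm ybmhe gppym xuts saxj
Final line 5: gppym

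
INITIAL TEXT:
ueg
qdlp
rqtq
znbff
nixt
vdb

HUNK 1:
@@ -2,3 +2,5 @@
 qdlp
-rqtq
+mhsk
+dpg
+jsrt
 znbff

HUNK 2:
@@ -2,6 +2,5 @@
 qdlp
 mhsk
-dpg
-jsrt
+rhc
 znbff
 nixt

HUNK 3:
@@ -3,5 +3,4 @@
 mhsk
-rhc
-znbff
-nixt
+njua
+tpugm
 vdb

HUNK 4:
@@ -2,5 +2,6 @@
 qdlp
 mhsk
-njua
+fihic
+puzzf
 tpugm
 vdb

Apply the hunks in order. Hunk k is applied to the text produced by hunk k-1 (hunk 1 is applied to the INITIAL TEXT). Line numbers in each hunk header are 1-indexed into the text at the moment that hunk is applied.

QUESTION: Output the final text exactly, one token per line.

Answer: ueg
qdlp
mhsk
fihic
puzzf
tpugm
vdb

Derivation:
Hunk 1: at line 2 remove [rqtq] add [mhsk,dpg,jsrt] -> 8 lines: ueg qdlp mhsk dpg jsrt znbff nixt vdb
Hunk 2: at line 2 remove [dpg,jsrt] add [rhc] -> 7 lines: ueg qdlp mhsk rhc znbff nixt vdb
Hunk 3: at line 3 remove [rhc,znbff,nixt] add [njua,tpugm] -> 6 lines: ueg qdlp mhsk njua tpugm vdb
Hunk 4: at line 2 remove [njua] add [fihic,puzzf] -> 7 lines: ueg qdlp mhsk fihic puzzf tpugm vdb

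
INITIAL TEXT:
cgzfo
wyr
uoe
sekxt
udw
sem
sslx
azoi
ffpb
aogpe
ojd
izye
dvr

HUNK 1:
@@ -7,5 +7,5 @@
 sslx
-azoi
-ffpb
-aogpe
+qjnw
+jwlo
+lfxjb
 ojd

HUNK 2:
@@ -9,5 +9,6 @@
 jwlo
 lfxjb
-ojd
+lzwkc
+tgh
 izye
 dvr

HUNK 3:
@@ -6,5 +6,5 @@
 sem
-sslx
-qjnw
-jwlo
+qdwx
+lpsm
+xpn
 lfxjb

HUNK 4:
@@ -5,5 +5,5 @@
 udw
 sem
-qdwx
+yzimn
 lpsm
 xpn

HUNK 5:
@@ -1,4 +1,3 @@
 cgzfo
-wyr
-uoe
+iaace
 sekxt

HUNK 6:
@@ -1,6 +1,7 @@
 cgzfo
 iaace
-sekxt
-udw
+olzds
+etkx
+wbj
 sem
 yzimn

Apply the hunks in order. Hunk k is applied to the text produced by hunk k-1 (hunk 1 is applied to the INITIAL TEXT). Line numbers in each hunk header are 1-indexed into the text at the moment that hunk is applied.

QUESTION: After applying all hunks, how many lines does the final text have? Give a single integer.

Answer: 14

Derivation:
Hunk 1: at line 7 remove [azoi,ffpb,aogpe] add [qjnw,jwlo,lfxjb] -> 13 lines: cgzfo wyr uoe sekxt udw sem sslx qjnw jwlo lfxjb ojd izye dvr
Hunk 2: at line 9 remove [ojd] add [lzwkc,tgh] -> 14 lines: cgzfo wyr uoe sekxt udw sem sslx qjnw jwlo lfxjb lzwkc tgh izye dvr
Hunk 3: at line 6 remove [sslx,qjnw,jwlo] add [qdwx,lpsm,xpn] -> 14 lines: cgzfo wyr uoe sekxt udw sem qdwx lpsm xpn lfxjb lzwkc tgh izye dvr
Hunk 4: at line 5 remove [qdwx] add [yzimn] -> 14 lines: cgzfo wyr uoe sekxt udw sem yzimn lpsm xpn lfxjb lzwkc tgh izye dvr
Hunk 5: at line 1 remove [wyr,uoe] add [iaace] -> 13 lines: cgzfo iaace sekxt udw sem yzimn lpsm xpn lfxjb lzwkc tgh izye dvr
Hunk 6: at line 1 remove [sekxt,udw] add [olzds,etkx,wbj] -> 14 lines: cgzfo iaace olzds etkx wbj sem yzimn lpsm xpn lfxjb lzwkc tgh izye dvr
Final line count: 14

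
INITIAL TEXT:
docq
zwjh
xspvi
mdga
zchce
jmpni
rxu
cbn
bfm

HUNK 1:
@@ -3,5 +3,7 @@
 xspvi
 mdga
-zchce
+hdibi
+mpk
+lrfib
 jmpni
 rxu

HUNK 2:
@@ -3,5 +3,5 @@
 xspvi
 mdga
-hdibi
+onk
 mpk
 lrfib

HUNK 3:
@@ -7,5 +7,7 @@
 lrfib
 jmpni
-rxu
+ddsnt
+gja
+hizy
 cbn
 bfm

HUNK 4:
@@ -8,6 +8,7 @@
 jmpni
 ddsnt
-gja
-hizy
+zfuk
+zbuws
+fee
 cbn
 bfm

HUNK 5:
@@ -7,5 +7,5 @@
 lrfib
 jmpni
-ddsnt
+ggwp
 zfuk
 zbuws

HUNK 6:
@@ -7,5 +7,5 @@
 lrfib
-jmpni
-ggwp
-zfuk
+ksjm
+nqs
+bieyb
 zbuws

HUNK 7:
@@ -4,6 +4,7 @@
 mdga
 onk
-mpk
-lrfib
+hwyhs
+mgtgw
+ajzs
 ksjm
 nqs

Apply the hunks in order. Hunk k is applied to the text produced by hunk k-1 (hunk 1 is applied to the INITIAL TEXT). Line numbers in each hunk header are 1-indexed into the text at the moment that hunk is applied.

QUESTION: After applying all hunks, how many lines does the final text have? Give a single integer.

Answer: 15

Derivation:
Hunk 1: at line 3 remove [zchce] add [hdibi,mpk,lrfib] -> 11 lines: docq zwjh xspvi mdga hdibi mpk lrfib jmpni rxu cbn bfm
Hunk 2: at line 3 remove [hdibi] add [onk] -> 11 lines: docq zwjh xspvi mdga onk mpk lrfib jmpni rxu cbn bfm
Hunk 3: at line 7 remove [rxu] add [ddsnt,gja,hizy] -> 13 lines: docq zwjh xspvi mdga onk mpk lrfib jmpni ddsnt gja hizy cbn bfm
Hunk 4: at line 8 remove [gja,hizy] add [zfuk,zbuws,fee] -> 14 lines: docq zwjh xspvi mdga onk mpk lrfib jmpni ddsnt zfuk zbuws fee cbn bfm
Hunk 5: at line 7 remove [ddsnt] add [ggwp] -> 14 lines: docq zwjh xspvi mdga onk mpk lrfib jmpni ggwp zfuk zbuws fee cbn bfm
Hunk 6: at line 7 remove [jmpni,ggwp,zfuk] add [ksjm,nqs,bieyb] -> 14 lines: docq zwjh xspvi mdga onk mpk lrfib ksjm nqs bieyb zbuws fee cbn bfm
Hunk 7: at line 4 remove [mpk,lrfib] add [hwyhs,mgtgw,ajzs] -> 15 lines: docq zwjh xspvi mdga onk hwyhs mgtgw ajzs ksjm nqs bieyb zbuws fee cbn bfm
Final line count: 15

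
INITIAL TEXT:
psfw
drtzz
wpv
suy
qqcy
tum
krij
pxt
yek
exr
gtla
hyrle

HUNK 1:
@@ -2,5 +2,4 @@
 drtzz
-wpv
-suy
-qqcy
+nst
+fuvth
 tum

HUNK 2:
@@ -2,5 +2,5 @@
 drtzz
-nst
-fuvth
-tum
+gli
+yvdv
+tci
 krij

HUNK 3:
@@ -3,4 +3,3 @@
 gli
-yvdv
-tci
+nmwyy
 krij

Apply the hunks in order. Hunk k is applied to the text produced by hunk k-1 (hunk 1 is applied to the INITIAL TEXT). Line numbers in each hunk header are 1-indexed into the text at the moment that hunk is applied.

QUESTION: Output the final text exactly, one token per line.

Hunk 1: at line 2 remove [wpv,suy,qqcy] add [nst,fuvth] -> 11 lines: psfw drtzz nst fuvth tum krij pxt yek exr gtla hyrle
Hunk 2: at line 2 remove [nst,fuvth,tum] add [gli,yvdv,tci] -> 11 lines: psfw drtzz gli yvdv tci krij pxt yek exr gtla hyrle
Hunk 3: at line 3 remove [yvdv,tci] add [nmwyy] -> 10 lines: psfw drtzz gli nmwyy krij pxt yek exr gtla hyrle

Answer: psfw
drtzz
gli
nmwyy
krij
pxt
yek
exr
gtla
hyrle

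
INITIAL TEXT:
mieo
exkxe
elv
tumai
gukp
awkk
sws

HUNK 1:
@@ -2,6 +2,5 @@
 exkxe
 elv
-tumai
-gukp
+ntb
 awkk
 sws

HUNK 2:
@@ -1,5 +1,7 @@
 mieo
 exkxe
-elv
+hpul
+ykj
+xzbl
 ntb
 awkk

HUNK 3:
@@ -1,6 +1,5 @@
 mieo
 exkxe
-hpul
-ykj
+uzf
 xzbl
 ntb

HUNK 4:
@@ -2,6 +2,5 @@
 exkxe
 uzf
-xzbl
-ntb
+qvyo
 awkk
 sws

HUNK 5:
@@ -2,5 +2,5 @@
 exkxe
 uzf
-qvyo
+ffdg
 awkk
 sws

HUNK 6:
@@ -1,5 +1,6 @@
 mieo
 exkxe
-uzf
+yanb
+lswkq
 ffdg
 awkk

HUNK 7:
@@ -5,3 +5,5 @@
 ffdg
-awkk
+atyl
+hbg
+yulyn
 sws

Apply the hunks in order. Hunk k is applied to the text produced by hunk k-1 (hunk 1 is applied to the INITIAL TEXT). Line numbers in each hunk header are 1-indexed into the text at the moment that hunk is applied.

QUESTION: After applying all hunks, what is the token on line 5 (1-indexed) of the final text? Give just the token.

Answer: ffdg

Derivation:
Hunk 1: at line 2 remove [tumai,gukp] add [ntb] -> 6 lines: mieo exkxe elv ntb awkk sws
Hunk 2: at line 1 remove [elv] add [hpul,ykj,xzbl] -> 8 lines: mieo exkxe hpul ykj xzbl ntb awkk sws
Hunk 3: at line 1 remove [hpul,ykj] add [uzf] -> 7 lines: mieo exkxe uzf xzbl ntb awkk sws
Hunk 4: at line 2 remove [xzbl,ntb] add [qvyo] -> 6 lines: mieo exkxe uzf qvyo awkk sws
Hunk 5: at line 2 remove [qvyo] add [ffdg] -> 6 lines: mieo exkxe uzf ffdg awkk sws
Hunk 6: at line 1 remove [uzf] add [yanb,lswkq] -> 7 lines: mieo exkxe yanb lswkq ffdg awkk sws
Hunk 7: at line 5 remove [awkk] add [atyl,hbg,yulyn] -> 9 lines: mieo exkxe yanb lswkq ffdg atyl hbg yulyn sws
Final line 5: ffdg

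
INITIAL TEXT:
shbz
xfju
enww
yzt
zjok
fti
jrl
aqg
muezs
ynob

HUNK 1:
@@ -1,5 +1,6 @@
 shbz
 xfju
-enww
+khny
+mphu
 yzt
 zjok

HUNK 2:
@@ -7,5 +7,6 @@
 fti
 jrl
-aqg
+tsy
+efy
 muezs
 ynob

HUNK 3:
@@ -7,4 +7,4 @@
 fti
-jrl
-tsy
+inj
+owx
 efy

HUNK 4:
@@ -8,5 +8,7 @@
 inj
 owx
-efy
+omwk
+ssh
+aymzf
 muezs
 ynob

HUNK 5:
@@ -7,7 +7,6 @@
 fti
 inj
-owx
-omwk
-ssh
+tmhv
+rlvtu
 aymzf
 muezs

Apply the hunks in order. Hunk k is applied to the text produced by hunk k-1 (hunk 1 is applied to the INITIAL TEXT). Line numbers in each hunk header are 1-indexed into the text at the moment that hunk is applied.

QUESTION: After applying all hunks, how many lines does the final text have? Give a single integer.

Hunk 1: at line 1 remove [enww] add [khny,mphu] -> 11 lines: shbz xfju khny mphu yzt zjok fti jrl aqg muezs ynob
Hunk 2: at line 7 remove [aqg] add [tsy,efy] -> 12 lines: shbz xfju khny mphu yzt zjok fti jrl tsy efy muezs ynob
Hunk 3: at line 7 remove [jrl,tsy] add [inj,owx] -> 12 lines: shbz xfju khny mphu yzt zjok fti inj owx efy muezs ynob
Hunk 4: at line 8 remove [efy] add [omwk,ssh,aymzf] -> 14 lines: shbz xfju khny mphu yzt zjok fti inj owx omwk ssh aymzf muezs ynob
Hunk 5: at line 7 remove [owx,omwk,ssh] add [tmhv,rlvtu] -> 13 lines: shbz xfju khny mphu yzt zjok fti inj tmhv rlvtu aymzf muezs ynob
Final line count: 13

Answer: 13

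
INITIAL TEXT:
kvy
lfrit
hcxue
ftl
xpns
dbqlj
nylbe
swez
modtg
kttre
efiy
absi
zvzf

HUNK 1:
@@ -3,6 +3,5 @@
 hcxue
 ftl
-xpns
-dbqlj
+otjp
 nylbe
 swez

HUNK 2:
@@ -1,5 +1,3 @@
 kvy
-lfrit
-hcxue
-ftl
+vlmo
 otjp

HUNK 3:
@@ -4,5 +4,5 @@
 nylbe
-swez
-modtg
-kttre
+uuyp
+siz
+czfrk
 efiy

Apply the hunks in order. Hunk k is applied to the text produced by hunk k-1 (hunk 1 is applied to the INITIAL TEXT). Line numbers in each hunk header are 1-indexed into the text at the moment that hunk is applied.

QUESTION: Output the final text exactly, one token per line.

Answer: kvy
vlmo
otjp
nylbe
uuyp
siz
czfrk
efiy
absi
zvzf

Derivation:
Hunk 1: at line 3 remove [xpns,dbqlj] add [otjp] -> 12 lines: kvy lfrit hcxue ftl otjp nylbe swez modtg kttre efiy absi zvzf
Hunk 2: at line 1 remove [lfrit,hcxue,ftl] add [vlmo] -> 10 lines: kvy vlmo otjp nylbe swez modtg kttre efiy absi zvzf
Hunk 3: at line 4 remove [swez,modtg,kttre] add [uuyp,siz,czfrk] -> 10 lines: kvy vlmo otjp nylbe uuyp siz czfrk efiy absi zvzf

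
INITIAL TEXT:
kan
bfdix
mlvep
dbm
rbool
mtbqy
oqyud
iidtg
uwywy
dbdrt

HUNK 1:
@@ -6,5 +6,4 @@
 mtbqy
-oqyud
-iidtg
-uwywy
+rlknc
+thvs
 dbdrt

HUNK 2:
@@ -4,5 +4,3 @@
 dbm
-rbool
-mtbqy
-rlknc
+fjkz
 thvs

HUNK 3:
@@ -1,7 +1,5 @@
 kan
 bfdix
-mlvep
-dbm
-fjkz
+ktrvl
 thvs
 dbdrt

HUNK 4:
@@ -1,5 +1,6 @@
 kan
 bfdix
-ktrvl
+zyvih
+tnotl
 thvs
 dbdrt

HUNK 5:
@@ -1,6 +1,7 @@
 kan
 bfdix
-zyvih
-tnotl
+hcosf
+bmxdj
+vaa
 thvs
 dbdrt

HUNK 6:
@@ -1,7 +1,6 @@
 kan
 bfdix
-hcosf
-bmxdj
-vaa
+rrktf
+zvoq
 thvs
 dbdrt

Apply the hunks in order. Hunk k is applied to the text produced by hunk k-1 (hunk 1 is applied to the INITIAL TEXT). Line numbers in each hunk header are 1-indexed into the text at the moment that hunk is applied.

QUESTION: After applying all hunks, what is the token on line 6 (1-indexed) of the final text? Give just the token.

Answer: dbdrt

Derivation:
Hunk 1: at line 6 remove [oqyud,iidtg,uwywy] add [rlknc,thvs] -> 9 lines: kan bfdix mlvep dbm rbool mtbqy rlknc thvs dbdrt
Hunk 2: at line 4 remove [rbool,mtbqy,rlknc] add [fjkz] -> 7 lines: kan bfdix mlvep dbm fjkz thvs dbdrt
Hunk 3: at line 1 remove [mlvep,dbm,fjkz] add [ktrvl] -> 5 lines: kan bfdix ktrvl thvs dbdrt
Hunk 4: at line 1 remove [ktrvl] add [zyvih,tnotl] -> 6 lines: kan bfdix zyvih tnotl thvs dbdrt
Hunk 5: at line 1 remove [zyvih,tnotl] add [hcosf,bmxdj,vaa] -> 7 lines: kan bfdix hcosf bmxdj vaa thvs dbdrt
Hunk 6: at line 1 remove [hcosf,bmxdj,vaa] add [rrktf,zvoq] -> 6 lines: kan bfdix rrktf zvoq thvs dbdrt
Final line 6: dbdrt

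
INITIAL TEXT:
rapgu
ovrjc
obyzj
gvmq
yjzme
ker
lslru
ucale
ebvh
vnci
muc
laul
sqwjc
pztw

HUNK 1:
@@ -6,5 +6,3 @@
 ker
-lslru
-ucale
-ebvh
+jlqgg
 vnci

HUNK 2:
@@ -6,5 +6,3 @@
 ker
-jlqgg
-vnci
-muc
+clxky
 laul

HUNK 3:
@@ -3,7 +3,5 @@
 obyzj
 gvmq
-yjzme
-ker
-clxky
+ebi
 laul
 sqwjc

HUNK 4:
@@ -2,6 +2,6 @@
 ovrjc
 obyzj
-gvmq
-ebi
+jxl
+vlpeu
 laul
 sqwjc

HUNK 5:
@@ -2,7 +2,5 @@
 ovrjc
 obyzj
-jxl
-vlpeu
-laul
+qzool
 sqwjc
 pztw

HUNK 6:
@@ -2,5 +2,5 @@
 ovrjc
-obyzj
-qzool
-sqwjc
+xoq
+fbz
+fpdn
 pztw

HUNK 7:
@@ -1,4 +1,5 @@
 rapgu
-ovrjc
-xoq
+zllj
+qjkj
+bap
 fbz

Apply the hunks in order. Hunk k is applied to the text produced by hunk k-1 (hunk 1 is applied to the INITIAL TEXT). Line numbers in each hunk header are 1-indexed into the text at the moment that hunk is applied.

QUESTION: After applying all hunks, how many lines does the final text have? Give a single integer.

Answer: 7

Derivation:
Hunk 1: at line 6 remove [lslru,ucale,ebvh] add [jlqgg] -> 12 lines: rapgu ovrjc obyzj gvmq yjzme ker jlqgg vnci muc laul sqwjc pztw
Hunk 2: at line 6 remove [jlqgg,vnci,muc] add [clxky] -> 10 lines: rapgu ovrjc obyzj gvmq yjzme ker clxky laul sqwjc pztw
Hunk 3: at line 3 remove [yjzme,ker,clxky] add [ebi] -> 8 lines: rapgu ovrjc obyzj gvmq ebi laul sqwjc pztw
Hunk 4: at line 2 remove [gvmq,ebi] add [jxl,vlpeu] -> 8 lines: rapgu ovrjc obyzj jxl vlpeu laul sqwjc pztw
Hunk 5: at line 2 remove [jxl,vlpeu,laul] add [qzool] -> 6 lines: rapgu ovrjc obyzj qzool sqwjc pztw
Hunk 6: at line 2 remove [obyzj,qzool,sqwjc] add [xoq,fbz,fpdn] -> 6 lines: rapgu ovrjc xoq fbz fpdn pztw
Hunk 7: at line 1 remove [ovrjc,xoq] add [zllj,qjkj,bap] -> 7 lines: rapgu zllj qjkj bap fbz fpdn pztw
Final line count: 7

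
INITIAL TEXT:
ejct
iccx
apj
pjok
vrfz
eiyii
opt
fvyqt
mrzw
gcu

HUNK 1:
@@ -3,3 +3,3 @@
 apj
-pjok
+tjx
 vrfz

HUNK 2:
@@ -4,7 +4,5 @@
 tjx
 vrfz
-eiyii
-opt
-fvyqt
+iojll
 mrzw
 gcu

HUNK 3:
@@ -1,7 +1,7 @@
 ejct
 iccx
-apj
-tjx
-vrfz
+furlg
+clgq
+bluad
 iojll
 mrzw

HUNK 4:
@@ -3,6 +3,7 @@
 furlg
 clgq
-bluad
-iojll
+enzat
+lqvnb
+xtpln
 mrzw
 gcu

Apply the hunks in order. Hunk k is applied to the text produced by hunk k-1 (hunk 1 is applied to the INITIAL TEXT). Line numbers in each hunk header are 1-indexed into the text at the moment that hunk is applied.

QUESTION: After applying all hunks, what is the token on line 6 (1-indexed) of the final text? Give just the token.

Answer: lqvnb

Derivation:
Hunk 1: at line 3 remove [pjok] add [tjx] -> 10 lines: ejct iccx apj tjx vrfz eiyii opt fvyqt mrzw gcu
Hunk 2: at line 4 remove [eiyii,opt,fvyqt] add [iojll] -> 8 lines: ejct iccx apj tjx vrfz iojll mrzw gcu
Hunk 3: at line 1 remove [apj,tjx,vrfz] add [furlg,clgq,bluad] -> 8 lines: ejct iccx furlg clgq bluad iojll mrzw gcu
Hunk 4: at line 3 remove [bluad,iojll] add [enzat,lqvnb,xtpln] -> 9 lines: ejct iccx furlg clgq enzat lqvnb xtpln mrzw gcu
Final line 6: lqvnb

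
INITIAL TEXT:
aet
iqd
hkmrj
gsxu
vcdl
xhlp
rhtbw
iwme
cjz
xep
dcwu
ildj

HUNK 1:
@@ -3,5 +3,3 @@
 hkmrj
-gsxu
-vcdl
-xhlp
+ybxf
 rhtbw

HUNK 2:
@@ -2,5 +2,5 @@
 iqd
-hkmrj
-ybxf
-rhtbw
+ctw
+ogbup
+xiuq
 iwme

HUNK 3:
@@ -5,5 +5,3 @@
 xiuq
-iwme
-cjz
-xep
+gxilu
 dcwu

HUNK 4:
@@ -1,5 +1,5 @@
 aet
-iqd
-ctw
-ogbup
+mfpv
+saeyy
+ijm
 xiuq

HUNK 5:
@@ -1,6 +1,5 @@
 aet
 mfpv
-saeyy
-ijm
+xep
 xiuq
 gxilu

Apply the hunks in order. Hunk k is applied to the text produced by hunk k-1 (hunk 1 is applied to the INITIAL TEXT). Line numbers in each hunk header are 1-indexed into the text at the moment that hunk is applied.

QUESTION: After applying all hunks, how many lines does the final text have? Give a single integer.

Hunk 1: at line 3 remove [gsxu,vcdl,xhlp] add [ybxf] -> 10 lines: aet iqd hkmrj ybxf rhtbw iwme cjz xep dcwu ildj
Hunk 2: at line 2 remove [hkmrj,ybxf,rhtbw] add [ctw,ogbup,xiuq] -> 10 lines: aet iqd ctw ogbup xiuq iwme cjz xep dcwu ildj
Hunk 3: at line 5 remove [iwme,cjz,xep] add [gxilu] -> 8 lines: aet iqd ctw ogbup xiuq gxilu dcwu ildj
Hunk 4: at line 1 remove [iqd,ctw,ogbup] add [mfpv,saeyy,ijm] -> 8 lines: aet mfpv saeyy ijm xiuq gxilu dcwu ildj
Hunk 5: at line 1 remove [saeyy,ijm] add [xep] -> 7 lines: aet mfpv xep xiuq gxilu dcwu ildj
Final line count: 7

Answer: 7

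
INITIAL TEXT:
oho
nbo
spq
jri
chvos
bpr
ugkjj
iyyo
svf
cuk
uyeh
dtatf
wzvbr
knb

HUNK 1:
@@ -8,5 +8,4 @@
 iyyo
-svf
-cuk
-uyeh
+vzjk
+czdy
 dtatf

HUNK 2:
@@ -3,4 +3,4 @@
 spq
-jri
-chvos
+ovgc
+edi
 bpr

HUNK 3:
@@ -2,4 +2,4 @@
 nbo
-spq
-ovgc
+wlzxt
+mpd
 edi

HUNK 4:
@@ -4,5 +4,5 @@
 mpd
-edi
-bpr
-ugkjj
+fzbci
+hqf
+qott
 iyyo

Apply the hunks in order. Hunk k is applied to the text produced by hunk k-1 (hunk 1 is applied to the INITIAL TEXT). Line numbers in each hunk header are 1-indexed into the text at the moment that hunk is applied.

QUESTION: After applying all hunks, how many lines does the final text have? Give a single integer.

Hunk 1: at line 8 remove [svf,cuk,uyeh] add [vzjk,czdy] -> 13 lines: oho nbo spq jri chvos bpr ugkjj iyyo vzjk czdy dtatf wzvbr knb
Hunk 2: at line 3 remove [jri,chvos] add [ovgc,edi] -> 13 lines: oho nbo spq ovgc edi bpr ugkjj iyyo vzjk czdy dtatf wzvbr knb
Hunk 3: at line 2 remove [spq,ovgc] add [wlzxt,mpd] -> 13 lines: oho nbo wlzxt mpd edi bpr ugkjj iyyo vzjk czdy dtatf wzvbr knb
Hunk 4: at line 4 remove [edi,bpr,ugkjj] add [fzbci,hqf,qott] -> 13 lines: oho nbo wlzxt mpd fzbci hqf qott iyyo vzjk czdy dtatf wzvbr knb
Final line count: 13

Answer: 13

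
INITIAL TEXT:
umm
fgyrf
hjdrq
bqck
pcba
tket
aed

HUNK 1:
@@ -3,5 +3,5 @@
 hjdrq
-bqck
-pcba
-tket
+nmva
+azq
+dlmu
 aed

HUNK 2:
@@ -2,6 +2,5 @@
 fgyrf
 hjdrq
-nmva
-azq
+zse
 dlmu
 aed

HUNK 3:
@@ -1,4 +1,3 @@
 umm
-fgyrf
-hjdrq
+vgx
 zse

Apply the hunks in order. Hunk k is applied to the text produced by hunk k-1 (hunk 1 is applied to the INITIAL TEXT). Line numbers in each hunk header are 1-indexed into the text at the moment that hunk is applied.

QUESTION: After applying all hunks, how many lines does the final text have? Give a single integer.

Hunk 1: at line 3 remove [bqck,pcba,tket] add [nmva,azq,dlmu] -> 7 lines: umm fgyrf hjdrq nmva azq dlmu aed
Hunk 2: at line 2 remove [nmva,azq] add [zse] -> 6 lines: umm fgyrf hjdrq zse dlmu aed
Hunk 3: at line 1 remove [fgyrf,hjdrq] add [vgx] -> 5 lines: umm vgx zse dlmu aed
Final line count: 5

Answer: 5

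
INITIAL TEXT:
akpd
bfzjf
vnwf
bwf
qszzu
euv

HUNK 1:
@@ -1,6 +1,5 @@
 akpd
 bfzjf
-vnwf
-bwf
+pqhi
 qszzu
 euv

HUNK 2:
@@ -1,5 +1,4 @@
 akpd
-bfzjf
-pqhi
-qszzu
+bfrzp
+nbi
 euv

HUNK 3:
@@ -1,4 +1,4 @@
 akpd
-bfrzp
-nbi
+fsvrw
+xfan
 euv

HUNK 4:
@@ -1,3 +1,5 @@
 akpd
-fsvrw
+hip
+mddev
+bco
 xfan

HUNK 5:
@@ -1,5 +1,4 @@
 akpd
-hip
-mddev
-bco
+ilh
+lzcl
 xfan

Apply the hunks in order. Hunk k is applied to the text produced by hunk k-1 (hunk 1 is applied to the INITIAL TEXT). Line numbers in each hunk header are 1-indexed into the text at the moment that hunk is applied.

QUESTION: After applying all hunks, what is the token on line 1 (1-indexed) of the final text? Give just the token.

Answer: akpd

Derivation:
Hunk 1: at line 1 remove [vnwf,bwf] add [pqhi] -> 5 lines: akpd bfzjf pqhi qszzu euv
Hunk 2: at line 1 remove [bfzjf,pqhi,qszzu] add [bfrzp,nbi] -> 4 lines: akpd bfrzp nbi euv
Hunk 3: at line 1 remove [bfrzp,nbi] add [fsvrw,xfan] -> 4 lines: akpd fsvrw xfan euv
Hunk 4: at line 1 remove [fsvrw] add [hip,mddev,bco] -> 6 lines: akpd hip mddev bco xfan euv
Hunk 5: at line 1 remove [hip,mddev,bco] add [ilh,lzcl] -> 5 lines: akpd ilh lzcl xfan euv
Final line 1: akpd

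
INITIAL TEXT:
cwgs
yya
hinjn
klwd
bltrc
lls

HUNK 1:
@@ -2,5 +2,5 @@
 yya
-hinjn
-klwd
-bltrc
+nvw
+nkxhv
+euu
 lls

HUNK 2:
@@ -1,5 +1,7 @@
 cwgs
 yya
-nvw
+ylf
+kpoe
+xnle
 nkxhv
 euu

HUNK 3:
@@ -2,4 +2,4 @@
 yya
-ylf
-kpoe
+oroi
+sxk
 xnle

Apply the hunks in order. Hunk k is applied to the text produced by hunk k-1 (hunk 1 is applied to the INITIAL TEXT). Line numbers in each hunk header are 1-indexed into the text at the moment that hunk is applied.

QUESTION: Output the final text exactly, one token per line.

Hunk 1: at line 2 remove [hinjn,klwd,bltrc] add [nvw,nkxhv,euu] -> 6 lines: cwgs yya nvw nkxhv euu lls
Hunk 2: at line 1 remove [nvw] add [ylf,kpoe,xnle] -> 8 lines: cwgs yya ylf kpoe xnle nkxhv euu lls
Hunk 3: at line 2 remove [ylf,kpoe] add [oroi,sxk] -> 8 lines: cwgs yya oroi sxk xnle nkxhv euu lls

Answer: cwgs
yya
oroi
sxk
xnle
nkxhv
euu
lls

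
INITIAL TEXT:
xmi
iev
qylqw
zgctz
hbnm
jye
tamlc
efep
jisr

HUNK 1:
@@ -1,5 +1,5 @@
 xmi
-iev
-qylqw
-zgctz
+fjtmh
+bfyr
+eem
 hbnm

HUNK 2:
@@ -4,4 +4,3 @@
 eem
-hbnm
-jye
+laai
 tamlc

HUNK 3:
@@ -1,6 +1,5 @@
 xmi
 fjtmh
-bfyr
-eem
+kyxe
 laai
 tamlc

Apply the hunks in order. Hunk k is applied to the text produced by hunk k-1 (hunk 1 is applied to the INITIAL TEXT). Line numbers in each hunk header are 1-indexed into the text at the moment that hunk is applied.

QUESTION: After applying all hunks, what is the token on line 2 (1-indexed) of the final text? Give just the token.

Answer: fjtmh

Derivation:
Hunk 1: at line 1 remove [iev,qylqw,zgctz] add [fjtmh,bfyr,eem] -> 9 lines: xmi fjtmh bfyr eem hbnm jye tamlc efep jisr
Hunk 2: at line 4 remove [hbnm,jye] add [laai] -> 8 lines: xmi fjtmh bfyr eem laai tamlc efep jisr
Hunk 3: at line 1 remove [bfyr,eem] add [kyxe] -> 7 lines: xmi fjtmh kyxe laai tamlc efep jisr
Final line 2: fjtmh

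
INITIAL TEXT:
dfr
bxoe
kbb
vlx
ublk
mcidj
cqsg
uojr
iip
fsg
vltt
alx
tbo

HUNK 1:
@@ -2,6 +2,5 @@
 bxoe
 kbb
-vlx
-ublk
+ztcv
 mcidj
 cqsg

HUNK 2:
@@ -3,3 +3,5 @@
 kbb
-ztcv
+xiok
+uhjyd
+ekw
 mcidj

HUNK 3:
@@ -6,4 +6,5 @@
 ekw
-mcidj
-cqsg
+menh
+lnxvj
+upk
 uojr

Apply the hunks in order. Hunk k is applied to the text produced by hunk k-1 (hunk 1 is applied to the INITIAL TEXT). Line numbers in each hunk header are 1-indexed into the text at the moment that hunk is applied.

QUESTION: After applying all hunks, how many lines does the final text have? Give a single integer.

Hunk 1: at line 2 remove [vlx,ublk] add [ztcv] -> 12 lines: dfr bxoe kbb ztcv mcidj cqsg uojr iip fsg vltt alx tbo
Hunk 2: at line 3 remove [ztcv] add [xiok,uhjyd,ekw] -> 14 lines: dfr bxoe kbb xiok uhjyd ekw mcidj cqsg uojr iip fsg vltt alx tbo
Hunk 3: at line 6 remove [mcidj,cqsg] add [menh,lnxvj,upk] -> 15 lines: dfr bxoe kbb xiok uhjyd ekw menh lnxvj upk uojr iip fsg vltt alx tbo
Final line count: 15

Answer: 15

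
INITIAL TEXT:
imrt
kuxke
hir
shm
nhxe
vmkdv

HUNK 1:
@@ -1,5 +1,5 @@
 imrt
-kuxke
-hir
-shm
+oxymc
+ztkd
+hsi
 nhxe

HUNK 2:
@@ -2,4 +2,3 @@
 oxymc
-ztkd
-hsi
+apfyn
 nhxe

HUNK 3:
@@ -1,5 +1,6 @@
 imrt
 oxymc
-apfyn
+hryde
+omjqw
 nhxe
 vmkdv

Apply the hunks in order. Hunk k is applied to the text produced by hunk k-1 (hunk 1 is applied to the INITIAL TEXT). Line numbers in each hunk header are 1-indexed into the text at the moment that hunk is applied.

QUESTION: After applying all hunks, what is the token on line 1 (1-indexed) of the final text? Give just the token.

Hunk 1: at line 1 remove [kuxke,hir,shm] add [oxymc,ztkd,hsi] -> 6 lines: imrt oxymc ztkd hsi nhxe vmkdv
Hunk 2: at line 2 remove [ztkd,hsi] add [apfyn] -> 5 lines: imrt oxymc apfyn nhxe vmkdv
Hunk 3: at line 1 remove [apfyn] add [hryde,omjqw] -> 6 lines: imrt oxymc hryde omjqw nhxe vmkdv
Final line 1: imrt

Answer: imrt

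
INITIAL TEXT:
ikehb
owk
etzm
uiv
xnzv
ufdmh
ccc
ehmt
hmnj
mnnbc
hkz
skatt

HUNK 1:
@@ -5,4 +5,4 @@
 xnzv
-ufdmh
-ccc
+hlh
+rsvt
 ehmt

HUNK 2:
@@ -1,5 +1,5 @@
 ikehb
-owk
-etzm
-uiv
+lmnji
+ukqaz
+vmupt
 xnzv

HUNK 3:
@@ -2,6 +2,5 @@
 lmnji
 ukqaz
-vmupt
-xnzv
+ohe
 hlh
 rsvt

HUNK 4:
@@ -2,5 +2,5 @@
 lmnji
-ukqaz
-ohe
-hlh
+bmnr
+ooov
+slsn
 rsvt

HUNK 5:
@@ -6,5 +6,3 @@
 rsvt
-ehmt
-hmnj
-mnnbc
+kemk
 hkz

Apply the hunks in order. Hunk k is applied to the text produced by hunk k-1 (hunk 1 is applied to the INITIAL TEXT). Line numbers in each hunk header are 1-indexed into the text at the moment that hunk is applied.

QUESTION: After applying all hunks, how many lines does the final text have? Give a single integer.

Hunk 1: at line 5 remove [ufdmh,ccc] add [hlh,rsvt] -> 12 lines: ikehb owk etzm uiv xnzv hlh rsvt ehmt hmnj mnnbc hkz skatt
Hunk 2: at line 1 remove [owk,etzm,uiv] add [lmnji,ukqaz,vmupt] -> 12 lines: ikehb lmnji ukqaz vmupt xnzv hlh rsvt ehmt hmnj mnnbc hkz skatt
Hunk 3: at line 2 remove [vmupt,xnzv] add [ohe] -> 11 lines: ikehb lmnji ukqaz ohe hlh rsvt ehmt hmnj mnnbc hkz skatt
Hunk 4: at line 2 remove [ukqaz,ohe,hlh] add [bmnr,ooov,slsn] -> 11 lines: ikehb lmnji bmnr ooov slsn rsvt ehmt hmnj mnnbc hkz skatt
Hunk 5: at line 6 remove [ehmt,hmnj,mnnbc] add [kemk] -> 9 lines: ikehb lmnji bmnr ooov slsn rsvt kemk hkz skatt
Final line count: 9

Answer: 9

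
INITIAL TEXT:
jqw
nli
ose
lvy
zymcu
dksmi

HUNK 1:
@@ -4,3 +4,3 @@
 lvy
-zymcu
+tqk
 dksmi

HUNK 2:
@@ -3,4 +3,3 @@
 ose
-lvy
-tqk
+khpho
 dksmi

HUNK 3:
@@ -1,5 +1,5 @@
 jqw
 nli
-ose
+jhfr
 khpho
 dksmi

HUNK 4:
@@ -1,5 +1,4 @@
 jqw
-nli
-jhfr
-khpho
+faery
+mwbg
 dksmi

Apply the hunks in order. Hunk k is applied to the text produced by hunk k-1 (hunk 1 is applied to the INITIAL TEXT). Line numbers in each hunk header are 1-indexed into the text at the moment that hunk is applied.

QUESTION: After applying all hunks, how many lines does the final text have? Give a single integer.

Answer: 4

Derivation:
Hunk 1: at line 4 remove [zymcu] add [tqk] -> 6 lines: jqw nli ose lvy tqk dksmi
Hunk 2: at line 3 remove [lvy,tqk] add [khpho] -> 5 lines: jqw nli ose khpho dksmi
Hunk 3: at line 1 remove [ose] add [jhfr] -> 5 lines: jqw nli jhfr khpho dksmi
Hunk 4: at line 1 remove [nli,jhfr,khpho] add [faery,mwbg] -> 4 lines: jqw faery mwbg dksmi
Final line count: 4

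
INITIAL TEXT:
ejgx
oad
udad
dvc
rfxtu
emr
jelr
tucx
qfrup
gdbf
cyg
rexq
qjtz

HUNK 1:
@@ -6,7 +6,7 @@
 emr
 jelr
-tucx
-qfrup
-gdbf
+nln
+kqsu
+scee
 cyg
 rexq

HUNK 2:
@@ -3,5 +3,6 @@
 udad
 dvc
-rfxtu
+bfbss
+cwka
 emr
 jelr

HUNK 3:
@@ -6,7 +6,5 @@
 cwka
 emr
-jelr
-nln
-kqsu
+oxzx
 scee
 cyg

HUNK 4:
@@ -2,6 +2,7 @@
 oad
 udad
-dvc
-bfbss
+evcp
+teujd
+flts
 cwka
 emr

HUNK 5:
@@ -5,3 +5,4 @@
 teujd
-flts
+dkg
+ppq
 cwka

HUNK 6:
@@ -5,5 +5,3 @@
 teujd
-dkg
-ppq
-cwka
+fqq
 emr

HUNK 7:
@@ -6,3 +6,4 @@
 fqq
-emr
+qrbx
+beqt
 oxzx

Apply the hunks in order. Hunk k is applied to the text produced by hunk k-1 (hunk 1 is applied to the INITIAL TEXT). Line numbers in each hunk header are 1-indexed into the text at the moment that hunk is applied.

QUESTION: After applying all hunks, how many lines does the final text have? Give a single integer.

Hunk 1: at line 6 remove [tucx,qfrup,gdbf] add [nln,kqsu,scee] -> 13 lines: ejgx oad udad dvc rfxtu emr jelr nln kqsu scee cyg rexq qjtz
Hunk 2: at line 3 remove [rfxtu] add [bfbss,cwka] -> 14 lines: ejgx oad udad dvc bfbss cwka emr jelr nln kqsu scee cyg rexq qjtz
Hunk 3: at line 6 remove [jelr,nln,kqsu] add [oxzx] -> 12 lines: ejgx oad udad dvc bfbss cwka emr oxzx scee cyg rexq qjtz
Hunk 4: at line 2 remove [dvc,bfbss] add [evcp,teujd,flts] -> 13 lines: ejgx oad udad evcp teujd flts cwka emr oxzx scee cyg rexq qjtz
Hunk 5: at line 5 remove [flts] add [dkg,ppq] -> 14 lines: ejgx oad udad evcp teujd dkg ppq cwka emr oxzx scee cyg rexq qjtz
Hunk 6: at line 5 remove [dkg,ppq,cwka] add [fqq] -> 12 lines: ejgx oad udad evcp teujd fqq emr oxzx scee cyg rexq qjtz
Hunk 7: at line 6 remove [emr] add [qrbx,beqt] -> 13 lines: ejgx oad udad evcp teujd fqq qrbx beqt oxzx scee cyg rexq qjtz
Final line count: 13

Answer: 13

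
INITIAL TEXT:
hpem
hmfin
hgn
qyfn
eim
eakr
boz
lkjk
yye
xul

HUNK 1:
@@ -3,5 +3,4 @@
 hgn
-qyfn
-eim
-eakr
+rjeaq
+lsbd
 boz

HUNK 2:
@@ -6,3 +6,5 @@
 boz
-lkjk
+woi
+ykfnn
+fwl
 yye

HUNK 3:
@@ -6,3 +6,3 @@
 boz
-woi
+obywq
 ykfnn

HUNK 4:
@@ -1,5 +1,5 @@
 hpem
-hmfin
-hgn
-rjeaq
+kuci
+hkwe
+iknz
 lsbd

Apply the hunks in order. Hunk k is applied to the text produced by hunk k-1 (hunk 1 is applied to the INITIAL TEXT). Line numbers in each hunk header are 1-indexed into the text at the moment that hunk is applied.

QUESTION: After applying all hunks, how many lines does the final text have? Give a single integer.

Hunk 1: at line 3 remove [qyfn,eim,eakr] add [rjeaq,lsbd] -> 9 lines: hpem hmfin hgn rjeaq lsbd boz lkjk yye xul
Hunk 2: at line 6 remove [lkjk] add [woi,ykfnn,fwl] -> 11 lines: hpem hmfin hgn rjeaq lsbd boz woi ykfnn fwl yye xul
Hunk 3: at line 6 remove [woi] add [obywq] -> 11 lines: hpem hmfin hgn rjeaq lsbd boz obywq ykfnn fwl yye xul
Hunk 4: at line 1 remove [hmfin,hgn,rjeaq] add [kuci,hkwe,iknz] -> 11 lines: hpem kuci hkwe iknz lsbd boz obywq ykfnn fwl yye xul
Final line count: 11

Answer: 11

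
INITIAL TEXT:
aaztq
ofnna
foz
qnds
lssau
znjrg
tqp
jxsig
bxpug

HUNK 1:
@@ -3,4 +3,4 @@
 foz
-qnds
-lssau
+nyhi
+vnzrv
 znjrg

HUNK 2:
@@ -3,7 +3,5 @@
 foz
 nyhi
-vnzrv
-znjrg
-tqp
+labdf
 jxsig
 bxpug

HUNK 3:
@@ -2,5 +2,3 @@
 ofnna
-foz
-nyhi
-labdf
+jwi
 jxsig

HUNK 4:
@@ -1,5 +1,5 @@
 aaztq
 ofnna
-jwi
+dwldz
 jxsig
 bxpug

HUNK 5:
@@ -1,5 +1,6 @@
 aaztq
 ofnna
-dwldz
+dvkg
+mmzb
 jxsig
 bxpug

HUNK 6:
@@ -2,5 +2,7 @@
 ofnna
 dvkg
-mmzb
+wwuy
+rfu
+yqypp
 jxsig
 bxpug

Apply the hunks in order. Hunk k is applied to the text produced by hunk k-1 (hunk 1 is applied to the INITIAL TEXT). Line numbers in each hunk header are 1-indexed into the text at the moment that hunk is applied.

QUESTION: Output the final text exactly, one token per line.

Answer: aaztq
ofnna
dvkg
wwuy
rfu
yqypp
jxsig
bxpug

Derivation:
Hunk 1: at line 3 remove [qnds,lssau] add [nyhi,vnzrv] -> 9 lines: aaztq ofnna foz nyhi vnzrv znjrg tqp jxsig bxpug
Hunk 2: at line 3 remove [vnzrv,znjrg,tqp] add [labdf] -> 7 lines: aaztq ofnna foz nyhi labdf jxsig bxpug
Hunk 3: at line 2 remove [foz,nyhi,labdf] add [jwi] -> 5 lines: aaztq ofnna jwi jxsig bxpug
Hunk 4: at line 1 remove [jwi] add [dwldz] -> 5 lines: aaztq ofnna dwldz jxsig bxpug
Hunk 5: at line 1 remove [dwldz] add [dvkg,mmzb] -> 6 lines: aaztq ofnna dvkg mmzb jxsig bxpug
Hunk 6: at line 2 remove [mmzb] add [wwuy,rfu,yqypp] -> 8 lines: aaztq ofnna dvkg wwuy rfu yqypp jxsig bxpug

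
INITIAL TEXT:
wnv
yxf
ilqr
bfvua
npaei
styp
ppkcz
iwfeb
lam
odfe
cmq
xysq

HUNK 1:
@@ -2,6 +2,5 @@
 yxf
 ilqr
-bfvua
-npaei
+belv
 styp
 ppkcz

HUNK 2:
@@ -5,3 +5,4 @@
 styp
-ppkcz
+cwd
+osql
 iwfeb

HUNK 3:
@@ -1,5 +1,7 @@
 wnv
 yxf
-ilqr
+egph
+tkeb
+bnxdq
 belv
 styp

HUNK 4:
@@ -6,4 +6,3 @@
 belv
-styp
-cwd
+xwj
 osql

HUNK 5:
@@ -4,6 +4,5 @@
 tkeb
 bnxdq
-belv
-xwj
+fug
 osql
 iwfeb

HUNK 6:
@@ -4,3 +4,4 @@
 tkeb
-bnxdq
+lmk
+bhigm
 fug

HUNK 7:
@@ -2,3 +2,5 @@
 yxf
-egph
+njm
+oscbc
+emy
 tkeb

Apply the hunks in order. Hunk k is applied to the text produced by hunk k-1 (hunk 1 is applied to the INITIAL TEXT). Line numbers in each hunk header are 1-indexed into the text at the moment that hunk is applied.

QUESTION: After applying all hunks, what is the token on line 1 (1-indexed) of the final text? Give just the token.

Hunk 1: at line 2 remove [bfvua,npaei] add [belv] -> 11 lines: wnv yxf ilqr belv styp ppkcz iwfeb lam odfe cmq xysq
Hunk 2: at line 5 remove [ppkcz] add [cwd,osql] -> 12 lines: wnv yxf ilqr belv styp cwd osql iwfeb lam odfe cmq xysq
Hunk 3: at line 1 remove [ilqr] add [egph,tkeb,bnxdq] -> 14 lines: wnv yxf egph tkeb bnxdq belv styp cwd osql iwfeb lam odfe cmq xysq
Hunk 4: at line 6 remove [styp,cwd] add [xwj] -> 13 lines: wnv yxf egph tkeb bnxdq belv xwj osql iwfeb lam odfe cmq xysq
Hunk 5: at line 4 remove [belv,xwj] add [fug] -> 12 lines: wnv yxf egph tkeb bnxdq fug osql iwfeb lam odfe cmq xysq
Hunk 6: at line 4 remove [bnxdq] add [lmk,bhigm] -> 13 lines: wnv yxf egph tkeb lmk bhigm fug osql iwfeb lam odfe cmq xysq
Hunk 7: at line 2 remove [egph] add [njm,oscbc,emy] -> 15 lines: wnv yxf njm oscbc emy tkeb lmk bhigm fug osql iwfeb lam odfe cmq xysq
Final line 1: wnv

Answer: wnv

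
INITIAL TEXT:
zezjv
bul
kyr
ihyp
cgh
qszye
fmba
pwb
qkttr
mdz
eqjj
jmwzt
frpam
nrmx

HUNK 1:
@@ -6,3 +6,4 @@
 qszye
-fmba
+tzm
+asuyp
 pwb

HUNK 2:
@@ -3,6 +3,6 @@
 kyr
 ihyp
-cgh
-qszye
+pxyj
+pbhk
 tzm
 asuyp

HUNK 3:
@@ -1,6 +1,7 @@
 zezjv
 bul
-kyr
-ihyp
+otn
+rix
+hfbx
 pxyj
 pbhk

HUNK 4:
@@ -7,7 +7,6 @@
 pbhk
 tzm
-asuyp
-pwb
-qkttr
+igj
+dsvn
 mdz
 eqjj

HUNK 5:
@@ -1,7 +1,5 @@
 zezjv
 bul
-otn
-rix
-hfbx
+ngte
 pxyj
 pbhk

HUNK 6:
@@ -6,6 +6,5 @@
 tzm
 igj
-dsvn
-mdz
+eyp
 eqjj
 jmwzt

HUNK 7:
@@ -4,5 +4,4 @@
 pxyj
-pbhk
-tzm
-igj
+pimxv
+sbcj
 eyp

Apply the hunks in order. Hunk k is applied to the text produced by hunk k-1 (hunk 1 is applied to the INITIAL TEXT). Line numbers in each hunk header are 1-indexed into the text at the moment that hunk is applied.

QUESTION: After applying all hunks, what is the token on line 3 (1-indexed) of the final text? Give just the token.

Hunk 1: at line 6 remove [fmba] add [tzm,asuyp] -> 15 lines: zezjv bul kyr ihyp cgh qszye tzm asuyp pwb qkttr mdz eqjj jmwzt frpam nrmx
Hunk 2: at line 3 remove [cgh,qszye] add [pxyj,pbhk] -> 15 lines: zezjv bul kyr ihyp pxyj pbhk tzm asuyp pwb qkttr mdz eqjj jmwzt frpam nrmx
Hunk 3: at line 1 remove [kyr,ihyp] add [otn,rix,hfbx] -> 16 lines: zezjv bul otn rix hfbx pxyj pbhk tzm asuyp pwb qkttr mdz eqjj jmwzt frpam nrmx
Hunk 4: at line 7 remove [asuyp,pwb,qkttr] add [igj,dsvn] -> 15 lines: zezjv bul otn rix hfbx pxyj pbhk tzm igj dsvn mdz eqjj jmwzt frpam nrmx
Hunk 5: at line 1 remove [otn,rix,hfbx] add [ngte] -> 13 lines: zezjv bul ngte pxyj pbhk tzm igj dsvn mdz eqjj jmwzt frpam nrmx
Hunk 6: at line 6 remove [dsvn,mdz] add [eyp] -> 12 lines: zezjv bul ngte pxyj pbhk tzm igj eyp eqjj jmwzt frpam nrmx
Hunk 7: at line 4 remove [pbhk,tzm,igj] add [pimxv,sbcj] -> 11 lines: zezjv bul ngte pxyj pimxv sbcj eyp eqjj jmwzt frpam nrmx
Final line 3: ngte

Answer: ngte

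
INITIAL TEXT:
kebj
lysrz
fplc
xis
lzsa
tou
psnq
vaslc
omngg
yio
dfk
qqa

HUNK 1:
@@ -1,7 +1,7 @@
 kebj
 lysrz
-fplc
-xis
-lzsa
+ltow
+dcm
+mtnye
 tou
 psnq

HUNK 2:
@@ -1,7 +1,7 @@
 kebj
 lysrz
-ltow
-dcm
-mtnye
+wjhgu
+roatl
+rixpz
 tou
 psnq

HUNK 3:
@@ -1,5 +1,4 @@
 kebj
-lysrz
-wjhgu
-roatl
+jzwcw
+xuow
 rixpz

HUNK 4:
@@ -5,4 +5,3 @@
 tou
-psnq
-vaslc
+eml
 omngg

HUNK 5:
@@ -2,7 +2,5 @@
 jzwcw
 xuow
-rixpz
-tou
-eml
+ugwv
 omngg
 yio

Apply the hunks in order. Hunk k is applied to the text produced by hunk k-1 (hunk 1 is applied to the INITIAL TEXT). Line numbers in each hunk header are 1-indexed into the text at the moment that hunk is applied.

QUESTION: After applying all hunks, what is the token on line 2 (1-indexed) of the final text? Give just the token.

Hunk 1: at line 1 remove [fplc,xis,lzsa] add [ltow,dcm,mtnye] -> 12 lines: kebj lysrz ltow dcm mtnye tou psnq vaslc omngg yio dfk qqa
Hunk 2: at line 1 remove [ltow,dcm,mtnye] add [wjhgu,roatl,rixpz] -> 12 lines: kebj lysrz wjhgu roatl rixpz tou psnq vaslc omngg yio dfk qqa
Hunk 3: at line 1 remove [lysrz,wjhgu,roatl] add [jzwcw,xuow] -> 11 lines: kebj jzwcw xuow rixpz tou psnq vaslc omngg yio dfk qqa
Hunk 4: at line 5 remove [psnq,vaslc] add [eml] -> 10 lines: kebj jzwcw xuow rixpz tou eml omngg yio dfk qqa
Hunk 5: at line 2 remove [rixpz,tou,eml] add [ugwv] -> 8 lines: kebj jzwcw xuow ugwv omngg yio dfk qqa
Final line 2: jzwcw

Answer: jzwcw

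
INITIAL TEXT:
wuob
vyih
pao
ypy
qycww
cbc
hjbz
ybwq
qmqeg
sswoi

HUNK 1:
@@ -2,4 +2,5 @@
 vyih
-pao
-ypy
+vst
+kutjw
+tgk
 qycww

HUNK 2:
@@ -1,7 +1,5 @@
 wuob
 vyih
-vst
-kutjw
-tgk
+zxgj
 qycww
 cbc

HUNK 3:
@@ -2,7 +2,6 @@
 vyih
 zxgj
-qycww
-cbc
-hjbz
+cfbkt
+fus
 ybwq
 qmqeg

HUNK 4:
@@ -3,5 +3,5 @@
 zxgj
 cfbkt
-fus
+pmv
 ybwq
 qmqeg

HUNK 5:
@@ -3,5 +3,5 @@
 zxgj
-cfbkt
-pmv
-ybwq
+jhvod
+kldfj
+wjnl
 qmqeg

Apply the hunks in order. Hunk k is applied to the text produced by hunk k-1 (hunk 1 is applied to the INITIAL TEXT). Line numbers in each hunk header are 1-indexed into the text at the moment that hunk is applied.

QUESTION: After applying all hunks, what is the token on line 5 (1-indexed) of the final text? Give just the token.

Answer: kldfj

Derivation:
Hunk 1: at line 2 remove [pao,ypy] add [vst,kutjw,tgk] -> 11 lines: wuob vyih vst kutjw tgk qycww cbc hjbz ybwq qmqeg sswoi
Hunk 2: at line 1 remove [vst,kutjw,tgk] add [zxgj] -> 9 lines: wuob vyih zxgj qycww cbc hjbz ybwq qmqeg sswoi
Hunk 3: at line 2 remove [qycww,cbc,hjbz] add [cfbkt,fus] -> 8 lines: wuob vyih zxgj cfbkt fus ybwq qmqeg sswoi
Hunk 4: at line 3 remove [fus] add [pmv] -> 8 lines: wuob vyih zxgj cfbkt pmv ybwq qmqeg sswoi
Hunk 5: at line 3 remove [cfbkt,pmv,ybwq] add [jhvod,kldfj,wjnl] -> 8 lines: wuob vyih zxgj jhvod kldfj wjnl qmqeg sswoi
Final line 5: kldfj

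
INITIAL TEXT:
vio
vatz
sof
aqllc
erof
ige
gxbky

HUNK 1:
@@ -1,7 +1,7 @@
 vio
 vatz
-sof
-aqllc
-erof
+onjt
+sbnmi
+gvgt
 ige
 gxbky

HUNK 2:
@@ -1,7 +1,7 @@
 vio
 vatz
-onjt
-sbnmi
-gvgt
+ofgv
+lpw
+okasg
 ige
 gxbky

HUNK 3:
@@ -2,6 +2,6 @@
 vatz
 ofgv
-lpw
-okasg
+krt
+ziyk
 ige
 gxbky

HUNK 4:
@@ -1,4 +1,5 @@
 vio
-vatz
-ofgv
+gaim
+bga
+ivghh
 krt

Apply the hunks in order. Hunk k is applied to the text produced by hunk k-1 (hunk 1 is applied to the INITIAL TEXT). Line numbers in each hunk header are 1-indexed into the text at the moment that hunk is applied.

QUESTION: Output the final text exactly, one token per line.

Hunk 1: at line 1 remove [sof,aqllc,erof] add [onjt,sbnmi,gvgt] -> 7 lines: vio vatz onjt sbnmi gvgt ige gxbky
Hunk 2: at line 1 remove [onjt,sbnmi,gvgt] add [ofgv,lpw,okasg] -> 7 lines: vio vatz ofgv lpw okasg ige gxbky
Hunk 3: at line 2 remove [lpw,okasg] add [krt,ziyk] -> 7 lines: vio vatz ofgv krt ziyk ige gxbky
Hunk 4: at line 1 remove [vatz,ofgv] add [gaim,bga,ivghh] -> 8 lines: vio gaim bga ivghh krt ziyk ige gxbky

Answer: vio
gaim
bga
ivghh
krt
ziyk
ige
gxbky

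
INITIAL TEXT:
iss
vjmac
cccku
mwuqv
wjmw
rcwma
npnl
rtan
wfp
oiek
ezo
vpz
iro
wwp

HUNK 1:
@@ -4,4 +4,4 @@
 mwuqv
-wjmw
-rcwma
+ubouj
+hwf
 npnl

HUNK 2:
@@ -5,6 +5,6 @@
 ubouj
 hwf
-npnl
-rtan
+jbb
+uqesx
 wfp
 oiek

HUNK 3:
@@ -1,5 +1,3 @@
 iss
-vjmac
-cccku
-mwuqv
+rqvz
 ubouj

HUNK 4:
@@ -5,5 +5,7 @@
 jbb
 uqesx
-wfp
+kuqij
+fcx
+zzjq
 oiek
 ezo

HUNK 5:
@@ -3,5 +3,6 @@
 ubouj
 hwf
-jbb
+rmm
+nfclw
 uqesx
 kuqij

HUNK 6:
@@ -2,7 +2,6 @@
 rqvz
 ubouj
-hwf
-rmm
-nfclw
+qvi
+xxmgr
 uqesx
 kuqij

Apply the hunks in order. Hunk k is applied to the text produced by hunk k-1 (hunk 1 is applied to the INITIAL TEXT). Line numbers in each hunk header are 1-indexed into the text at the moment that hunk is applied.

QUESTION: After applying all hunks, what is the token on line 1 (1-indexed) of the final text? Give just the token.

Hunk 1: at line 4 remove [wjmw,rcwma] add [ubouj,hwf] -> 14 lines: iss vjmac cccku mwuqv ubouj hwf npnl rtan wfp oiek ezo vpz iro wwp
Hunk 2: at line 5 remove [npnl,rtan] add [jbb,uqesx] -> 14 lines: iss vjmac cccku mwuqv ubouj hwf jbb uqesx wfp oiek ezo vpz iro wwp
Hunk 3: at line 1 remove [vjmac,cccku,mwuqv] add [rqvz] -> 12 lines: iss rqvz ubouj hwf jbb uqesx wfp oiek ezo vpz iro wwp
Hunk 4: at line 5 remove [wfp] add [kuqij,fcx,zzjq] -> 14 lines: iss rqvz ubouj hwf jbb uqesx kuqij fcx zzjq oiek ezo vpz iro wwp
Hunk 5: at line 3 remove [jbb] add [rmm,nfclw] -> 15 lines: iss rqvz ubouj hwf rmm nfclw uqesx kuqij fcx zzjq oiek ezo vpz iro wwp
Hunk 6: at line 2 remove [hwf,rmm,nfclw] add [qvi,xxmgr] -> 14 lines: iss rqvz ubouj qvi xxmgr uqesx kuqij fcx zzjq oiek ezo vpz iro wwp
Final line 1: iss

Answer: iss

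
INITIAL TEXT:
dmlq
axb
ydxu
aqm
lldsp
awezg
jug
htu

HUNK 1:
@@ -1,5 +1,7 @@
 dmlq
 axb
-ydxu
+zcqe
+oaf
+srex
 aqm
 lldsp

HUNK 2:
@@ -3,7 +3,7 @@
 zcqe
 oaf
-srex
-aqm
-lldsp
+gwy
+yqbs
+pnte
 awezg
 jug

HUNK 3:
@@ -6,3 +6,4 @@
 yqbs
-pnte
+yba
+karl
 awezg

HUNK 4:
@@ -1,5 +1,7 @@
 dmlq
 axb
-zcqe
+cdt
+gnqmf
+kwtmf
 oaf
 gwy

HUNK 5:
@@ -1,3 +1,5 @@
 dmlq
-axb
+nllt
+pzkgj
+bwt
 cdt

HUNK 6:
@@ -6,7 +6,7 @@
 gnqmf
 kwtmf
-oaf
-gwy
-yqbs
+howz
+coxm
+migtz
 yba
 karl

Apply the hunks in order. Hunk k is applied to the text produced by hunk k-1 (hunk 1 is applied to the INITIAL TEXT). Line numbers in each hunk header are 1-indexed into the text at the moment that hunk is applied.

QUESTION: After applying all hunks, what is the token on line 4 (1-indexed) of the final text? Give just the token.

Hunk 1: at line 1 remove [ydxu] add [zcqe,oaf,srex] -> 10 lines: dmlq axb zcqe oaf srex aqm lldsp awezg jug htu
Hunk 2: at line 3 remove [srex,aqm,lldsp] add [gwy,yqbs,pnte] -> 10 lines: dmlq axb zcqe oaf gwy yqbs pnte awezg jug htu
Hunk 3: at line 6 remove [pnte] add [yba,karl] -> 11 lines: dmlq axb zcqe oaf gwy yqbs yba karl awezg jug htu
Hunk 4: at line 1 remove [zcqe] add [cdt,gnqmf,kwtmf] -> 13 lines: dmlq axb cdt gnqmf kwtmf oaf gwy yqbs yba karl awezg jug htu
Hunk 5: at line 1 remove [axb] add [nllt,pzkgj,bwt] -> 15 lines: dmlq nllt pzkgj bwt cdt gnqmf kwtmf oaf gwy yqbs yba karl awezg jug htu
Hunk 6: at line 6 remove [oaf,gwy,yqbs] add [howz,coxm,migtz] -> 15 lines: dmlq nllt pzkgj bwt cdt gnqmf kwtmf howz coxm migtz yba karl awezg jug htu
Final line 4: bwt

Answer: bwt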